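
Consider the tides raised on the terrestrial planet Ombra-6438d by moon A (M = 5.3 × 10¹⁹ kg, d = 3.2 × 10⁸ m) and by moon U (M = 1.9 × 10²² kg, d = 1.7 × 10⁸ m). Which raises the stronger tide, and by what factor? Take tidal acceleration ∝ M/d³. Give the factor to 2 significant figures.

Moon U, by a factor of ≈ 2400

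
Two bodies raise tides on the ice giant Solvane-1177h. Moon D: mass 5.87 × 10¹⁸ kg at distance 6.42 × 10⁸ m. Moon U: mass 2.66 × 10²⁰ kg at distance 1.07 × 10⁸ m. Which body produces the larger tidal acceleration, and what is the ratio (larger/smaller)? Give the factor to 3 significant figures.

Compare M/d³ for the two perturbers:
Moon D: (5.87 × 10¹⁸) / (6.42 × 10⁸)³ = 2.218 × 10⁻⁸
Moon U: (2.66 × 10²⁰) / (1.07 × 10⁸)³ = 2.171 × 10⁻⁴
Ratio (larger/smaller) = 9790

Moon U, by a factor of ≈ 9790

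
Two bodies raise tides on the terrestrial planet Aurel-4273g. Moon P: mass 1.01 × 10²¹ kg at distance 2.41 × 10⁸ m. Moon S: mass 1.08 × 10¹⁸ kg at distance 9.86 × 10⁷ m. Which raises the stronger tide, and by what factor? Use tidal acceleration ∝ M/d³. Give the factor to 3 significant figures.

Tidal acceleration ∝ M/d³, so compare M/d³ for each.
Moon P: (1.01 × 10²¹) / (2.41 × 10⁸)³ = 7.216 × 10⁻⁵
Moon S: (1.08 × 10¹⁸) / (9.86 × 10⁷)³ = 1.127 × 10⁻⁶
Ratio (larger/smaller) = 64.0

Moon P, by a factor of ≈ 64.0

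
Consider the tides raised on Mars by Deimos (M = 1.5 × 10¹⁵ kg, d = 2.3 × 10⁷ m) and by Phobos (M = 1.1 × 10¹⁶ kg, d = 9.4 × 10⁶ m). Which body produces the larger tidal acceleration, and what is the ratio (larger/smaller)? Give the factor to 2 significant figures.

Tidal stretch scales as M/d³; compute that for each body.
Deimos: (1.5 × 10¹⁵) / (2.3 × 10⁷)³ = 1.233 × 10⁻⁷
Phobos: (1.1 × 10¹⁶) / (9.4 × 10⁶)³ = 1.324 × 10⁻⁵
Ratio (larger/smaller) = 110

Phobos, by a factor of ≈ 110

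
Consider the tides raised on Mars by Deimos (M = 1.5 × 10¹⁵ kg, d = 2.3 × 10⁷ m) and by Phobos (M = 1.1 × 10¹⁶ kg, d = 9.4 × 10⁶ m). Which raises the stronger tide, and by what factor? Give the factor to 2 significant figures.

Tidal stretch scales as M/d³; compute that for each body.
Deimos: (1.5 × 10¹⁵) / (2.3 × 10⁷)³ = 1.233 × 10⁻⁷
Phobos: (1.1 × 10¹⁶) / (9.4 × 10⁶)³ = 1.324 × 10⁻⁵
Ratio (larger/smaller) = 110

Phobos, by a factor of ≈ 110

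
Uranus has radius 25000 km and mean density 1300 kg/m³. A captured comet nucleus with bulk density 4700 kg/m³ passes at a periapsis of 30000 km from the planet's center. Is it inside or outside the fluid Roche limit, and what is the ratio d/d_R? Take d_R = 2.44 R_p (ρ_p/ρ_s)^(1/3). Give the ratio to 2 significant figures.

inside; d/d_R ≈ 0.75

d_R = 2.44 × (25000 km) × (1300/4700)^(1/3) = 39740 km
d/d_R = (30000) / (39740) = 0.75
Since d/d_R < 1, the body is inside the Roche limit.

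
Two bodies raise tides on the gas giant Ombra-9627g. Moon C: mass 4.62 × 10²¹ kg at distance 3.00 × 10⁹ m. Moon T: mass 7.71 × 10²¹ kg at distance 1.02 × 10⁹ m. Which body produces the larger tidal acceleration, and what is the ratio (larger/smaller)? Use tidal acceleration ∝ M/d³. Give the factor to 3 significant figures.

Moon T, by a factor of ≈ 42.5

The tide-raising term goes as M/d³ (the gradient of a 1/d² field).
Moon C: (4.62 × 10²¹) / (3.00 × 10⁹)³ = 1.711 × 10⁻⁷
Moon T: (7.71 × 10²¹) / (1.02 × 10⁹)³ = 7.265 × 10⁻⁶
Ratio (larger/smaller) = 42.5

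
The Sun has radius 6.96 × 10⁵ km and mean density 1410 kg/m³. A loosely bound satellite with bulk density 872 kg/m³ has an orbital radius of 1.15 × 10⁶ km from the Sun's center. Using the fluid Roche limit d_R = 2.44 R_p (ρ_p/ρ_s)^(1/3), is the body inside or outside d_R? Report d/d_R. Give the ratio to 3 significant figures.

d_R = 2.44 × (6.96 × 10⁵ km) × (1410/872)^(1/3) = 1.993 × 10⁶ km
d/d_R = (1.15 × 10⁶) / (1.993 × 10⁶) = 0.577
Since d/d_R < 1, the body is inside the Roche limit.

inside; d/d_R ≈ 0.577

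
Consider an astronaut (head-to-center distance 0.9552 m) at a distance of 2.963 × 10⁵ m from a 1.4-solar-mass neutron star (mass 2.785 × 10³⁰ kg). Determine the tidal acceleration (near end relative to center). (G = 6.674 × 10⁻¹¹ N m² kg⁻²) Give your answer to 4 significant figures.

1.365 × 10⁴ m/s²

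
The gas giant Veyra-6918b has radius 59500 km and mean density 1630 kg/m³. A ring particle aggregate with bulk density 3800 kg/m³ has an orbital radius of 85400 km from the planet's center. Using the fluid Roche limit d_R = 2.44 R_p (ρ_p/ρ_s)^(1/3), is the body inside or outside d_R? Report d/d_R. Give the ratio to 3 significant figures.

d_R = 2.44 × (59500 km) × (1630/3800)^(1/3) = 1.095 × 10⁵ km
d/d_R = (85400) / (1.095 × 10⁵) = 0.780
Since d/d_R < 1, the body is inside the Roche limit.

inside; d/d_R ≈ 0.780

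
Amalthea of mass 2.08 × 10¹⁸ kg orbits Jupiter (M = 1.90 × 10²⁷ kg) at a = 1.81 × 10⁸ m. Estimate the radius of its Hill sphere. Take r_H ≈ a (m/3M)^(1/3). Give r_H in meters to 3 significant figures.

r_H ≈ a (m/3M)^(1/3)
    = (1.81 × 10⁸) × (2.08 × 10¹⁸ / (3 × 1.90 × 10²⁷))^(1/3)
    = 1.29 × 10⁵ m

1.29 × 10⁵ m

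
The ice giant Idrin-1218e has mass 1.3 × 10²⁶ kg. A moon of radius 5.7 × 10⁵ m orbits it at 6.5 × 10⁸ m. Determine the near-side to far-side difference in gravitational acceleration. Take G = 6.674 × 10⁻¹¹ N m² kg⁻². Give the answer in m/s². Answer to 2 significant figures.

The field gradient is 2GM/d³; across the full diameter 2r the difference is 4GMr/d³.
Δa = 4GMr/d³
   = 4 × (6.674 × 10⁻¹¹) × (1.3 × 10²⁶) × (5.7 × 10⁵) / (6.5 × 10⁸)³
   = 7.2 × 10⁻⁵ m/s²

7.2 × 10⁻⁵ m/s²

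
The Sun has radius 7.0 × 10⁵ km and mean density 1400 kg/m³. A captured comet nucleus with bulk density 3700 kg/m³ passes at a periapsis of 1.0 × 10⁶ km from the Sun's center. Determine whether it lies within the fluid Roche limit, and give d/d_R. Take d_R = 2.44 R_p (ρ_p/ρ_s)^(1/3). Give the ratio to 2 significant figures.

inside; d/d_R ≈ 0.81

d_R = 2.44 × (7.0 × 10⁵ km) × (1400/3700)^(1/3) = 1.235 × 10⁶ km
d/d_R = (1.0 × 10⁶) / (1.235 × 10⁶) = 0.81
Since d/d_R < 1, the body is inside the Roche limit.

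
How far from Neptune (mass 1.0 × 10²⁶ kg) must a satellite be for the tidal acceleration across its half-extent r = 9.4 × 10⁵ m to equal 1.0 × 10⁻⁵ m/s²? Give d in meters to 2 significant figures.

1.1 × 10⁹ m

2GMr/d³ = a_tidal  ⇒  d = (2GMr / a_tidal)^(1/3)
d = (2 × 6.674×10⁻¹¹ × (1.0 × 10²⁶) × (9.4 × 10⁵) / (1.0 × 10⁻⁵))^(1/3)
  = 1.1 × 10⁹ m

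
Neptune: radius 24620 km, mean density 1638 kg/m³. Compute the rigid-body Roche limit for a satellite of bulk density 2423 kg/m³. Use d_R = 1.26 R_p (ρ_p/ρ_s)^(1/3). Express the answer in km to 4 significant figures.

d_R = 1.26 × 24620 km × (1638/2423)^(1/3)
    = 27230 km

27230 km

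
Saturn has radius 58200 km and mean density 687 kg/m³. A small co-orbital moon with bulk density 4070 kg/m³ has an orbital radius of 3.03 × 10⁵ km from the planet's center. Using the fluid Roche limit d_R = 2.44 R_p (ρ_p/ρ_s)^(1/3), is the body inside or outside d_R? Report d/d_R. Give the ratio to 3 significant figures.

outside; d/d_R ≈ 3.86

d_R = 2.44 × (58200 km) × (687/4070)^(1/3) = 78480 km
d/d_R = (3.03 × 10⁵) / (78480) = 3.86
Since d/d_R > 1, the body is outside the Roche limit.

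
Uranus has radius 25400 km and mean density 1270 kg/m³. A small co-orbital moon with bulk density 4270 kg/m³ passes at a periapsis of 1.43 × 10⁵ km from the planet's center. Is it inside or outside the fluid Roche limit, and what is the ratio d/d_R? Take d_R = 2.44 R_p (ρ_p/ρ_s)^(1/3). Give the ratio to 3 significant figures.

outside; d/d_R ≈ 3.46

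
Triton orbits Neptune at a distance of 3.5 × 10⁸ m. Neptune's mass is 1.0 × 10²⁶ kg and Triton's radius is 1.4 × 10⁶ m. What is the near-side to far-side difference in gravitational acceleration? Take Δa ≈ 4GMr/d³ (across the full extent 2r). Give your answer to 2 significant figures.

8.7 × 10⁻⁴ m/s²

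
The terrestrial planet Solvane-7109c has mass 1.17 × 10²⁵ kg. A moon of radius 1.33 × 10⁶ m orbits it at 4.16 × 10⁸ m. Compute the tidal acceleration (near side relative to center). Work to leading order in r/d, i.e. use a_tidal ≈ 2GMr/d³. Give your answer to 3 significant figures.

2.89 × 10⁻⁵ m/s²

The tidal stretch is the gradient of GM/d² times the body's extent r, hence the 1/d³ dependence.
a_tidal = 2GMr/d³
        = 2 × (6.674 × 10⁻¹¹) × (1.17 × 10²⁵) × (1.33 × 10⁶) / (4.16 × 10⁸)³
        = 2.89 × 10⁻⁵ m/s²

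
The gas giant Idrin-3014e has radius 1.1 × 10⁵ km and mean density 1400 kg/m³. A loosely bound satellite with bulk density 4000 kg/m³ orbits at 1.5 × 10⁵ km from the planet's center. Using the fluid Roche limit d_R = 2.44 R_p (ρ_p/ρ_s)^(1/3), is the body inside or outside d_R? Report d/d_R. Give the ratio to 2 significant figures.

inside; d/d_R ≈ 0.79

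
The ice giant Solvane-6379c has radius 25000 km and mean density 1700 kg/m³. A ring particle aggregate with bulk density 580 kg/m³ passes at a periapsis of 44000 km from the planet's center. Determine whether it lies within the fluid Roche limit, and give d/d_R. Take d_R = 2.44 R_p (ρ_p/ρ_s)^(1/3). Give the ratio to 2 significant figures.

d_R = 2.44 × (25000 km) × (1700/580)^(1/3) = 87300 km
d/d_R = (44000) / (87300) = 0.50
Since d/d_R < 1, the body is inside the Roche limit.

inside; d/d_R ≈ 0.50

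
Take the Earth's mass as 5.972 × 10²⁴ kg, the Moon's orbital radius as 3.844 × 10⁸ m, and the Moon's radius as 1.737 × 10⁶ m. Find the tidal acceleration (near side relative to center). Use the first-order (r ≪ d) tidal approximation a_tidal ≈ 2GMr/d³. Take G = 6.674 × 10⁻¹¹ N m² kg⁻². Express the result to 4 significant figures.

Differencing GM/(d−r)² and GM/d² to first order in r/d gives 2GMr/d³.
Δa = 2GMr/d³
   = 2 × (6.674 × 10⁻¹¹) × (5.972 × 10²⁴) × (1.737 × 10⁶) / (3.844 × 10⁸)³
   = 2.438 × 10⁻⁵ m/s²

2.438 × 10⁻⁵ m/s²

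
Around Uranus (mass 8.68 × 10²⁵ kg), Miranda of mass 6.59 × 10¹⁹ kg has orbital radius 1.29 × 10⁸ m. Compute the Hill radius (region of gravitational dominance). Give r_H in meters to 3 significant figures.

8.16 × 10⁵ m

r_H ≈ a (m/3M)^(1/3)
    = (1.29 × 10⁸) × (6.59 × 10¹⁹ / (3 × 8.68 × 10²⁵))^(1/3)
    = 8.16 × 10⁵ m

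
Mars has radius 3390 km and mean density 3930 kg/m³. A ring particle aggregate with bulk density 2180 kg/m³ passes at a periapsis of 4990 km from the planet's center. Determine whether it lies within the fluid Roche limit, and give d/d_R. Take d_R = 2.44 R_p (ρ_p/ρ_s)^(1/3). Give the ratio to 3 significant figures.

d_R = 2.44 × (3390 km) × (3930/2180)^(1/3) = 10070 km
d/d_R = (4990) / (10070) = 0.496
Since d/d_R < 1, the body is inside the Roche limit.

inside; d/d_R ≈ 0.496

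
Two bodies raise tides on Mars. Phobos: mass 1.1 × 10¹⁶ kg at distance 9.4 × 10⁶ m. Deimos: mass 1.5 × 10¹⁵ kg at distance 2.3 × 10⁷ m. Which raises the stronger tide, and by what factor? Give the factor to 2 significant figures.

Tidal acceleration ∝ M/d³, so compare M/d³ for each.
Phobos: (1.1 × 10¹⁶) / (9.4 × 10⁶)³ = 1.324 × 10⁻⁵
Deimos: (1.5 × 10¹⁵) / (2.3 × 10⁷)³ = 1.233 × 10⁻⁷
Ratio (larger/smaller) = 110

Phobos, by a factor of ≈ 110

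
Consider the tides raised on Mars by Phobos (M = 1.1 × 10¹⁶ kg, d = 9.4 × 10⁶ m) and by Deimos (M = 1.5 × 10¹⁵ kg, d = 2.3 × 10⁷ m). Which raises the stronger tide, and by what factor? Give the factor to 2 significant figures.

The tide-raising term goes as M/d³ (the gradient of a 1/d² field).
Phobos: (1.1 × 10¹⁶) / (9.4 × 10⁶)³ = 1.324 × 10⁻⁵
Deimos: (1.5 × 10¹⁵) / (2.3 × 10⁷)³ = 1.233 × 10⁻⁷
Ratio (larger/smaller) = 110

Phobos, by a factor of ≈ 110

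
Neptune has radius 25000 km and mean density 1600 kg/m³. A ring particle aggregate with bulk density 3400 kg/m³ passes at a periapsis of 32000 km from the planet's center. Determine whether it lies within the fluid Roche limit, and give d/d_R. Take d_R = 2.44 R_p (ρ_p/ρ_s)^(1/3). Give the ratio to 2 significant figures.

d_R = 2.44 × (25000 km) × (1600/3400)^(1/3) = 47450 km
d/d_R = (32000) / (47450) = 0.67
Since d/d_R < 1, the body is inside the Roche limit.

inside; d/d_R ≈ 0.67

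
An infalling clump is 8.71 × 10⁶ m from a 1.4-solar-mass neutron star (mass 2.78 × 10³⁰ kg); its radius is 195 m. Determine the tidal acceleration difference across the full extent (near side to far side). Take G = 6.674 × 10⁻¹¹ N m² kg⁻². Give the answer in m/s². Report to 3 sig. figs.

Δa = 4GMr/d³
   = 4 × (6.674 × 10⁻¹¹) × (2.78 × 10³⁰) × (195) / (8.71 × 10⁶)³
   = 2.19 × 10² m/s²

2.19 × 10² m/s²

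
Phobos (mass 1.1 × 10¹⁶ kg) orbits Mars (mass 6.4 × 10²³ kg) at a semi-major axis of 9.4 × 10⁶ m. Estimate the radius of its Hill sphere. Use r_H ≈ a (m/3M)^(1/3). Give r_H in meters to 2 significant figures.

r_H ≈ a (m/3M)^(1/3)
    = (9.4 × 10⁶) × (1.1 × 10¹⁶ / (3 × 6.4 × 10²³))^(1/3)
    = 1.7 × 10⁴ m

1.7 × 10⁴ m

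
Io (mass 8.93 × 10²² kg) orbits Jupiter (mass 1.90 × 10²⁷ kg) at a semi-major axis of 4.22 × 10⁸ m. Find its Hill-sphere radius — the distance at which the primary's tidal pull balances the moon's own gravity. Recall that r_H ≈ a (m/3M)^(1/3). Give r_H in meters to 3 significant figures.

r_H ≈ a (m/3M)^(1/3)
    = (4.22 × 10⁸) × (8.93 × 10²² / (3 × 1.90 × 10²⁷))^(1/3)
    = 1.06 × 10⁷ m

1.06 × 10⁷ m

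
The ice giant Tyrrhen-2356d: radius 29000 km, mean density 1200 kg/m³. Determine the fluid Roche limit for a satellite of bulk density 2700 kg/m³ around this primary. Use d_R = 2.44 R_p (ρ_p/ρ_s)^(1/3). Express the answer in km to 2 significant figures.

d_R = 2.44 × 29000 km × (1200/2700)^(1/3)
    = 54000 km

54000 km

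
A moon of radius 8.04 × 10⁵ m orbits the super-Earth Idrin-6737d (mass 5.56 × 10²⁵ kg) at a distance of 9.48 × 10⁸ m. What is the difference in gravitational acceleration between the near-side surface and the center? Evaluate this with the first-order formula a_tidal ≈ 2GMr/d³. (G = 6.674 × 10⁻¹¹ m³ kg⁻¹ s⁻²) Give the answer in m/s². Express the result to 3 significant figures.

Since r ≪ d, expand the inverse-square field across one radius to get the leading 2GMr/d³ term.
a_tidal = 2GMr/d³
        = 2 × (6.674 × 10⁻¹¹) × (5.56 × 10²⁵) × (8.04 × 10⁵) / (9.48 × 10⁸)³
        = 7.00 × 10⁻⁶ m/s²

7.00 × 10⁻⁶ m/s²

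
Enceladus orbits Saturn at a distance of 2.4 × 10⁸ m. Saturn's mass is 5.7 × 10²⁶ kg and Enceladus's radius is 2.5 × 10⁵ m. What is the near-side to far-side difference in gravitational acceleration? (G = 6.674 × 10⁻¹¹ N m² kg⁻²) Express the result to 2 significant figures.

2.8 × 10⁻³ m/s²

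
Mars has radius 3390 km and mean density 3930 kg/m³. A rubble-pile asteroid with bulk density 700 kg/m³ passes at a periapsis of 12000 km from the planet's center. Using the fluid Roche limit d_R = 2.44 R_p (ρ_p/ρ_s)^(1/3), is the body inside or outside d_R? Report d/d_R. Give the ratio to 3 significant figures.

inside; d/d_R ≈ 0.816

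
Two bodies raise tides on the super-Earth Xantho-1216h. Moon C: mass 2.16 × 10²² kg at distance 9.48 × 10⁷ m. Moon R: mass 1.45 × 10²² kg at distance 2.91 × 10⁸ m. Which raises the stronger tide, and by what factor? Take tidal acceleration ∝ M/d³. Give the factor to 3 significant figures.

The tide-raising term goes as M/d³ (the gradient of a 1/d² field).
Moon C: (2.16 × 10²²) / (9.48 × 10⁷)³ = 2.535 × 10⁻²
Moon R: (1.45 × 10²²) / (2.91 × 10⁸)³ = 5.884 × 10⁻⁴
Ratio (larger/smaller) = 43.1

Moon C, by a factor of ≈ 43.1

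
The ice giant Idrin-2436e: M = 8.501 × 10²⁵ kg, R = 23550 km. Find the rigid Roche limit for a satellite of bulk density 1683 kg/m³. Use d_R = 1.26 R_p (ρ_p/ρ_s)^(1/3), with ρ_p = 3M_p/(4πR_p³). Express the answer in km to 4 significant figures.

28890 km

ρ_p = 3M_p/(4πR_p³) = 3 × (8.501 × 10²⁵) / (4π × (2.355 × 10⁷ m)³) = 1554 kg/m³
d_R = 1.26 × 23550 km × (1554/1683)^(1/3)
    = 28890 km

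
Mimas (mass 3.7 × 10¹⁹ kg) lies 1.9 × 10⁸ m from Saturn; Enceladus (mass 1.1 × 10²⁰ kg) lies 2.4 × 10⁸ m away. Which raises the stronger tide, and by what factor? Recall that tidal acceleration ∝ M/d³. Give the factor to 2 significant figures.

Enceladus, by a factor of ≈ 1.5

Tidal stretch scales as M/d³; compute that for each body.
Mimas: (3.7 × 10¹⁹) / (1.9 × 10⁸)³ = 5.394 × 10⁻⁶
Enceladus: (1.1 × 10²⁰) / (2.4 × 10⁸)³ = 7.957 × 10⁻⁶
Ratio (larger/smaller) = 1.5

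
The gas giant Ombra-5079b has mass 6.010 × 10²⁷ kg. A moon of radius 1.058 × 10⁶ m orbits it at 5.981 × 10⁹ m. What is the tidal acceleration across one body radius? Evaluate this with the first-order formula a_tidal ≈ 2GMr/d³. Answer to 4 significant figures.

3.967 × 10⁻⁶ m/s²

Differencing GM/(d−r)² and GM/d² to first order in r/d gives 2GMr/d³.
Δg = 2GMr/d³
   = 2 × (6.674 × 10⁻¹¹) × (6.010 × 10²⁷) × (1.058 × 10⁶) / (5.981 × 10⁹)³
   = 3.967 × 10⁻⁶ m/s²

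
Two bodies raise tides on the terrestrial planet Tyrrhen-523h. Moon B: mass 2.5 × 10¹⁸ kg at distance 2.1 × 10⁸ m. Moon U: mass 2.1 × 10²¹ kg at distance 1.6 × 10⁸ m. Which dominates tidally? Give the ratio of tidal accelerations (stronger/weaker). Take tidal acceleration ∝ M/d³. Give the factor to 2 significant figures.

Moon U, by a factor of ≈ 1900

Tidal stretch scales as M/d³; compute that for each body.
Moon B: (2.5 × 10¹⁸) / (2.1 × 10⁸)³ = 2.699 × 10⁻⁷
Moon U: (2.1 × 10²¹) / (1.6 × 10⁸)³ = 5.127 × 10⁻⁴
Ratio (larger/smaller) = 1900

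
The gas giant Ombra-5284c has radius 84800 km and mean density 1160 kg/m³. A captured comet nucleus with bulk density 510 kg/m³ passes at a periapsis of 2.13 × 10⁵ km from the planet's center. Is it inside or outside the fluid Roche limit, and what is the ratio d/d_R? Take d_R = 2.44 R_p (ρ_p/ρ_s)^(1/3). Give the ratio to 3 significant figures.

d_R = 2.44 × (84800 km) × (1160/510)^(1/3) = 2.721 × 10⁵ km
d/d_R = (2.13 × 10⁵) / (2.721 × 10⁵) = 0.783
Since d/d_R < 1, the body is inside the Roche limit.

inside; d/d_R ≈ 0.783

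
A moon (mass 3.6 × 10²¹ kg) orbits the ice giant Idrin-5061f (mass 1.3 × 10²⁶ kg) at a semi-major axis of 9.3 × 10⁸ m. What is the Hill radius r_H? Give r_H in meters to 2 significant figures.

r_H ≈ a (m/3M)^(1/3)
    = (9.3 × 10⁸) × (3.6 × 10²¹ / (3 × 1.3 × 10²⁶))^(1/3)
    = 2.0 × 10⁷ m

2.0 × 10⁷ m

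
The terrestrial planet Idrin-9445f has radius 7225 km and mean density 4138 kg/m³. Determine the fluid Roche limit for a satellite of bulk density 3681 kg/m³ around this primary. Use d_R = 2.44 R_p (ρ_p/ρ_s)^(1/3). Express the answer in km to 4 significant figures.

18330 km

d_R = 2.44 × 7225 km × (4138/3681)^(1/3)
    = 18330 km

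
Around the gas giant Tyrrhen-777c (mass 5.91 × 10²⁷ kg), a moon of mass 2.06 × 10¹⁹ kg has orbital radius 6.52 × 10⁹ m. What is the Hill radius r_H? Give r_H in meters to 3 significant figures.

6.85 × 10⁶ m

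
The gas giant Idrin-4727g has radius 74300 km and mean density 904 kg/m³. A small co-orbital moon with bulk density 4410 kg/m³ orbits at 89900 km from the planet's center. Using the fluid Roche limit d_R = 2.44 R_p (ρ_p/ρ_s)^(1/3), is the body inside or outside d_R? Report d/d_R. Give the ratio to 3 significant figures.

inside; d/d_R ≈ 0.841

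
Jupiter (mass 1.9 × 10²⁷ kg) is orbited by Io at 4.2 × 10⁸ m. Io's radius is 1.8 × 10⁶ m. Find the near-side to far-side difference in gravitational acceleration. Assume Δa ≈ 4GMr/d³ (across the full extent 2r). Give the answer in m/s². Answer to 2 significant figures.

Δg = 4GMr/d³
   = 4 × (6.674 × 10⁻¹¹) × (1.9 × 10²⁷) × (1.8 × 10⁶) / (4.2 × 10⁸)³
   = 1.2 × 10⁻² m/s²

1.2 × 10⁻² m/s²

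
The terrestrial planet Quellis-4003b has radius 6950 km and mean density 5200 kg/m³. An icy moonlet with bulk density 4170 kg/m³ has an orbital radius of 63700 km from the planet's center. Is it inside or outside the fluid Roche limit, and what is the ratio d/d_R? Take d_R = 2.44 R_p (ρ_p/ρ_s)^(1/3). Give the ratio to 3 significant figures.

outside; d/d_R ≈ 3.49

d_R = 2.44 × (6950 km) × (5200/4170)^(1/3) = 18250 km
d/d_R = (63700) / (18250) = 3.49
Since d/d_R > 1, the body is outside the Roche limit.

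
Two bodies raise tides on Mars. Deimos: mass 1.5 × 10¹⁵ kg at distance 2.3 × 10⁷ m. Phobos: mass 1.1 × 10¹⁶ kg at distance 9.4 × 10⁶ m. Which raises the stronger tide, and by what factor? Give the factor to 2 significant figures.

Tidal stretch scales as M/d³; compute that for each body.
Deimos: (1.5 × 10¹⁵) / (2.3 × 10⁷)³ = 1.233 × 10⁻⁷
Phobos: (1.1 × 10¹⁶) / (9.4 × 10⁶)³ = 1.324 × 10⁻⁵
Ratio (larger/smaller) = 110

Phobos, by a factor of ≈ 110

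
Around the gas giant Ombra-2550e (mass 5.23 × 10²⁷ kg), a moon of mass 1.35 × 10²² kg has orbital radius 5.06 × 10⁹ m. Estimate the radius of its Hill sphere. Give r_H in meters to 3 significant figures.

r_H ≈ a (m/3M)^(1/3)
    = (5.06 × 10⁹) × (1.35 × 10²² / (3 × 5.23 × 10²⁷))^(1/3)
    = 4.81 × 10⁷ m

4.81 × 10⁷ m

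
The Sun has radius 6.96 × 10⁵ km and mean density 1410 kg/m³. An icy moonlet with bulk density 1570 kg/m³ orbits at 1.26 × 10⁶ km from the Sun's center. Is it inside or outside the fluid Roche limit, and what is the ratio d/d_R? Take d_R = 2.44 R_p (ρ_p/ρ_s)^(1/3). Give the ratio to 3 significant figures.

d_R = 2.44 × (6.96 × 10⁵ km) × (1410/1570)^(1/3) = 1.638 × 10⁶ km
d/d_R = (1.26 × 10⁶) / (1.638 × 10⁶) = 0.769
Since d/d_R < 1, the body is inside the Roche limit.

inside; d/d_R ≈ 0.769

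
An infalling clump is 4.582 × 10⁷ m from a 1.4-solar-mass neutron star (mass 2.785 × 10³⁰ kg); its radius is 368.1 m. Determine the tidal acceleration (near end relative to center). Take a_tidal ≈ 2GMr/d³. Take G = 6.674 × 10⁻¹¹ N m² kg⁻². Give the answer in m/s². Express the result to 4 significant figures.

1.422 m/s²

Δa = 2GMr/d³
   = 2 × (6.674 × 10⁻¹¹) × (2.785 × 10³⁰) × (368.1) / (4.582 × 10⁷)³
   = 1.422 m/s²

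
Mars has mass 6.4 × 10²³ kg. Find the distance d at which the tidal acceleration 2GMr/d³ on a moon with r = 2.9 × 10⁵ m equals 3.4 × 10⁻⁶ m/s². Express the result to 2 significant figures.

1.9 × 10⁸ m

2GMr/d³ = a_tidal  ⇒  d = (2GMr / a_tidal)^(1/3)
d = (2 × 6.674×10⁻¹¹ × (6.4 × 10²³) × (2.9 × 10⁵) / (3.4 × 10⁻⁶))^(1/3)
  = 1.9 × 10⁸ m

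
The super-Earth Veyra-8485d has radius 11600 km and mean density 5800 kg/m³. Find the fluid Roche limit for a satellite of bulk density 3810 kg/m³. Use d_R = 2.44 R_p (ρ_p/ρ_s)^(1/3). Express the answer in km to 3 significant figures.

d_R = 2.44 × 11600 km × (5800/3810)^(1/3)
    = 32600 km

32600 km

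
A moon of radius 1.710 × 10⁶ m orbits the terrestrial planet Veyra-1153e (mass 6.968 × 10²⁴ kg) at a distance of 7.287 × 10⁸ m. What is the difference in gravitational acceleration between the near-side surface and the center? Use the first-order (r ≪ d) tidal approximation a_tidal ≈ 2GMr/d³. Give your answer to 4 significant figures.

Δg = 2GMr/d³
   = 2 × (6.674 × 10⁻¹¹) × (6.968 × 10²⁴) × (1.710 × 10⁶) / (7.287 × 10⁸)³
   = 4.110 × 10⁻⁶ m/s²

4.110 × 10⁻⁶ m/s²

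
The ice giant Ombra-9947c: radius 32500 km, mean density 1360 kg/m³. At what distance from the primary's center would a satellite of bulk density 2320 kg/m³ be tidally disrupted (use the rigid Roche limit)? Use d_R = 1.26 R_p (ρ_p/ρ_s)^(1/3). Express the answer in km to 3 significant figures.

34300 km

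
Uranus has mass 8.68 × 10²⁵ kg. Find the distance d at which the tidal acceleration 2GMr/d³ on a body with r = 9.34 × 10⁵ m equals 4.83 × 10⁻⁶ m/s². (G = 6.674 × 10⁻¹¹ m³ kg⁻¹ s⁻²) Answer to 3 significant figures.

1.31 × 10⁹ m

2GMr/d³ = a_tidal  ⇒  d = (2GMr / a_tidal)^(1/3)
d = (2 × 6.674×10⁻¹¹ × (8.68 × 10²⁵) × (9.34 × 10⁵) / (4.83 × 10⁻⁶))^(1/3)
  = 1.31 × 10⁹ m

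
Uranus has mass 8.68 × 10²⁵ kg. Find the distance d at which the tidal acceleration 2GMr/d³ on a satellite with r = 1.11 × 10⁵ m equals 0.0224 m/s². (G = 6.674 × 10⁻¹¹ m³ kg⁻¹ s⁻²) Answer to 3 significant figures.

3.86 × 10⁷ m

2GMr/d³ = a_tidal  ⇒  d = (2GMr / a_tidal)^(1/3)
d = (2 × 6.674×10⁻¹¹ × (8.68 × 10²⁵) × (1.11 × 10⁵) / (0.0224))^(1/3)
  = 3.86 × 10⁷ m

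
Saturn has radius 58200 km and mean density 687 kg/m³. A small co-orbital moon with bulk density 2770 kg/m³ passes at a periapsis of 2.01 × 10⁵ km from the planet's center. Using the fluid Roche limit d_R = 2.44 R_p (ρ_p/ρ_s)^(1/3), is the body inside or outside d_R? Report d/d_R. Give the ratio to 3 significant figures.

outside; d/d_R ≈ 2.25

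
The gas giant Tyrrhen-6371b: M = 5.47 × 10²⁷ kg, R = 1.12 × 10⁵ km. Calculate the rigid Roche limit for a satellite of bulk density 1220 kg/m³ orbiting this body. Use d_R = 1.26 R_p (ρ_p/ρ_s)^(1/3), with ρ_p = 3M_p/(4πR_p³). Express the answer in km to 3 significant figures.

ρ_p = 3M_p/(4πR_p³) = 3 × (5.47 × 10²⁷) / (4π × (1.12 × 10⁸ m)³) = 929 kg/m³
d_R = 1.26 × 1.12 × 10⁵ km × (929/1220)^(1/3)
    = 1.29 × 10⁵ km

1.29 × 10⁵ km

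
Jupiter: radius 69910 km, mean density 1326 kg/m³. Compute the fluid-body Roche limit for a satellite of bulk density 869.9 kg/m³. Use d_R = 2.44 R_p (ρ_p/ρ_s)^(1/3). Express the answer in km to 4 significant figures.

1.963 × 10⁵ km

d_R = 2.44 × 69910 km × (1326/869.9)^(1/3)
    = 1.963 × 10⁵ km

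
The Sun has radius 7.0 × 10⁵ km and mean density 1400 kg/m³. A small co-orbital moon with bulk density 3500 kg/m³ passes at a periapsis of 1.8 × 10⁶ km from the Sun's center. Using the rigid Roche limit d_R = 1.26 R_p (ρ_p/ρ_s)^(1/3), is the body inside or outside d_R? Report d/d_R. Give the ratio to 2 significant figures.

d_R = 1.26 × (7.0 × 10⁵ km) × (1400/3500)^(1/3) = 6.499 × 10⁵ km
d/d_R = (1.8 × 10⁶) / (6.499 × 10⁵) = 2.8
Since d/d_R > 1, the body is outside the Roche limit.

outside; d/d_R ≈ 2.8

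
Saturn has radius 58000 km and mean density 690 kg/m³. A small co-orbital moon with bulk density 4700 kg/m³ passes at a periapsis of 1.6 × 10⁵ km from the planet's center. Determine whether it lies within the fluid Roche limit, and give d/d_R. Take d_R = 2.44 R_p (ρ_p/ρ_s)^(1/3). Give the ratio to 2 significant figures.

outside; d/d_R ≈ 2.1

d_R = 2.44 × (58000 km) × (690/4700)^(1/3) = 74660 km
d/d_R = (1.6 × 10⁵) / (74660) = 2.1
Since d/d_R > 1, the body is outside the Roche limit.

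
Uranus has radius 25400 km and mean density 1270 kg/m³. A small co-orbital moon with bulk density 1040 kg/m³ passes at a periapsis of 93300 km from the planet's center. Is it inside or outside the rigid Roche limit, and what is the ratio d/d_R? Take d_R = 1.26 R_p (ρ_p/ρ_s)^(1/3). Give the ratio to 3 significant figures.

d_R = 1.26 × (25400 km) × (1270/1040)^(1/3) = 34210 km
d/d_R = (93300) / (34210) = 2.73
Since d/d_R > 1, the body is outside the Roche limit.

outside; d/d_R ≈ 2.73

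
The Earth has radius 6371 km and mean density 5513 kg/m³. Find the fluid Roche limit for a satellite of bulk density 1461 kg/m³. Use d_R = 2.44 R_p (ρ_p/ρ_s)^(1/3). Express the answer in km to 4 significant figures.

24200 km

d_R = 2.44 × 6371 km × (5513/1461)^(1/3)
    = 24200 km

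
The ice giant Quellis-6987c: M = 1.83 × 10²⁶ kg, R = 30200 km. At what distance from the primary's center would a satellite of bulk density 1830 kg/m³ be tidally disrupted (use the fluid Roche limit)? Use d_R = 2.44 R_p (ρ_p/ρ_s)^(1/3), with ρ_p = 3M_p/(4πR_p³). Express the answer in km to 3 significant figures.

70300 km

ρ_p = 3M_p/(4πR_p³) = 3 × (1.83 × 10²⁶) / (4π × (3.02 × 10⁷ m)³) = 1590 kg/m³
d_R = 2.44 × 30200 km × (1590/1830)^(1/3)
    = 70300 km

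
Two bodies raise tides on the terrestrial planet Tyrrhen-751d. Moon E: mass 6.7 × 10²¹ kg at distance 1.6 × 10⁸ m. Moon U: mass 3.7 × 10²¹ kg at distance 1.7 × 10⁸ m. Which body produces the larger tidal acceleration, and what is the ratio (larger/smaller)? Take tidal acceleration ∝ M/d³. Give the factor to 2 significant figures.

Compare M/d³ for the two perturbers:
Moon E: (6.7 × 10²¹) / (1.6 × 10⁸)³ = 1.636 × 10⁻³
Moon U: (3.7 × 10²¹) / (1.7 × 10⁸)³ = 7.531 × 10⁻⁴
Ratio (larger/smaller) = 2.2

Moon E, by a factor of ≈ 2.2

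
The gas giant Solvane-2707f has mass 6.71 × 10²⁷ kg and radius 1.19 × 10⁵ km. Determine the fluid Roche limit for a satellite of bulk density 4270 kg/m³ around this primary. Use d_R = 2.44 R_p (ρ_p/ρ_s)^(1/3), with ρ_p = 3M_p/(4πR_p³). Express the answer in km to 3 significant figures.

ρ_p = 3M_p/(4πR_p³) = 3 × (6.71 × 10²⁷) / (4π × (1.19 × 10⁸ m)³) = 951 kg/m³
d_R = 2.44 × 1.19 × 10⁵ km × (951/4270)^(1/3)
    = 1.76 × 10⁵ km

1.76 × 10⁵ km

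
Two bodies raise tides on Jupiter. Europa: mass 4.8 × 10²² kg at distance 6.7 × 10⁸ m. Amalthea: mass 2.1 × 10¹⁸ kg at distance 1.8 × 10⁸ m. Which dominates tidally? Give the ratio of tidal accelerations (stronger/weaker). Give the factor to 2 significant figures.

Europa, by a factor of ≈ 440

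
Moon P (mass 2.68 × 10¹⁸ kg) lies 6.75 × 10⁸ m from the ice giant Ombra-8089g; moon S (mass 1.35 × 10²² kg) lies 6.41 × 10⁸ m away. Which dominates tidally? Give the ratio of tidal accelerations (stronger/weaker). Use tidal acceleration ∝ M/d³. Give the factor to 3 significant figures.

Moon S, by a factor of ≈ 5880

Compare M/d³ for the two perturbers:
Moon P: (2.68 × 10¹⁸) / (6.75 × 10⁸)³ = 8.714 × 10⁻⁹
Moon S: (1.35 × 10²²) / (6.41 × 10⁸)³ = 5.126 × 10⁻⁵
Ratio (larger/smaller) = 5880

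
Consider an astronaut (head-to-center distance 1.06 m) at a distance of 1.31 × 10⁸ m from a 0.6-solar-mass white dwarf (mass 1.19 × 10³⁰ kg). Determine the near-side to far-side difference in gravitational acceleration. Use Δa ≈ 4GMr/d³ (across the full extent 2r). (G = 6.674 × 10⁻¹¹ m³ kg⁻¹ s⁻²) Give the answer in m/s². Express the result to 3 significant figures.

1.50 × 10⁻⁴ m/s²

The field gradient is 2GM/d³; across the full diameter 2r the difference is 4GMr/d³.
Δg = 4GMr/d³
   = 4 × (6.674 × 10⁻¹¹) × (1.19 × 10³⁰) × (1.06) / (1.31 × 10⁸)³
   = 1.50 × 10⁻⁴ m/s²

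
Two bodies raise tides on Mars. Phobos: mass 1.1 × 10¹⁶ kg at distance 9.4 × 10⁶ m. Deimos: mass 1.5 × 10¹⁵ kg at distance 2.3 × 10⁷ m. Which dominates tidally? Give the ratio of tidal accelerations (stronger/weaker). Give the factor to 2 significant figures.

The tide-raising term goes as M/d³ (the gradient of a 1/d² field).
Phobos: (1.1 × 10¹⁶) / (9.4 × 10⁶)³ = 1.324 × 10⁻⁵
Deimos: (1.5 × 10¹⁵) / (2.3 × 10⁷)³ = 1.233 × 10⁻⁷
Ratio (larger/smaller) = 110

Phobos, by a factor of ≈ 110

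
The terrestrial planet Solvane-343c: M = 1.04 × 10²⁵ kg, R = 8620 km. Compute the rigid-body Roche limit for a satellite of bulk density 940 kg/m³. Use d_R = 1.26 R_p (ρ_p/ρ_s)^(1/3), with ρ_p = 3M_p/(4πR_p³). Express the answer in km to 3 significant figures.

17400 km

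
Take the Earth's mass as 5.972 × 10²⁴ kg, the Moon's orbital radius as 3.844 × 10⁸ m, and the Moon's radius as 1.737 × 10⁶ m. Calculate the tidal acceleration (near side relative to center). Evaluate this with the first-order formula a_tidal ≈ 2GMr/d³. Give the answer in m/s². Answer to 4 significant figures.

Since r ≪ d, expand the inverse-square field across one radius to get the leading 2GMr/d³ term.
Δa = 2GMr/d³
   = 2 × (6.674 × 10⁻¹¹) × (5.972 × 10²⁴) × (1.737 × 10⁶) / (3.844 × 10⁸)³
   = 2.438 × 10⁻⁵ m/s²

2.438 × 10⁻⁵ m/s²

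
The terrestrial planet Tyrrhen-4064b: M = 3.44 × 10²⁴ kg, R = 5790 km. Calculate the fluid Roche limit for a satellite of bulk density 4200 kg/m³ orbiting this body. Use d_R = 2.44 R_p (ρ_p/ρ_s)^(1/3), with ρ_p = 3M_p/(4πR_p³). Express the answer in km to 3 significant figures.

14200 km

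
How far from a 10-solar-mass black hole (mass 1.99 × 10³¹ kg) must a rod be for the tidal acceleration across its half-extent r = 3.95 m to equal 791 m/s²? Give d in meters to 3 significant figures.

2.37 × 10⁶ m

2GMr/d³ = a_tidal  ⇒  d = (2GMr / a_tidal)^(1/3)
d = (2 × 6.674×10⁻¹¹ × (1.99 × 10³¹) × (3.95) / (791))^(1/3)
  = 2.37 × 10⁶ m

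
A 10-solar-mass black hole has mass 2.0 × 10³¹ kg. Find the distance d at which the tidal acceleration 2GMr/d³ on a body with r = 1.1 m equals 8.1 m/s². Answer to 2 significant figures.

2GMr/d³ = a_tidal  ⇒  d = (2GMr / a_tidal)^(1/3)
d = (2 × 6.674×10⁻¹¹ × (2.0 × 10³¹) × (1.1) / (8.1))^(1/3)
  = 7.1 × 10⁶ m

7.1 × 10⁶ m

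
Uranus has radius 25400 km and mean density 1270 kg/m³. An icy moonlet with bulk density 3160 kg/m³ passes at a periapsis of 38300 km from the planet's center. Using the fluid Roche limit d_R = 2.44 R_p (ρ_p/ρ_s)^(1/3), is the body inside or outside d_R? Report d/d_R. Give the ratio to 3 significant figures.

d_R = 2.44 × (25400 km) × (1270/3160)^(1/3) = 45740 km
d/d_R = (38300) / (45740) = 0.837
Since d/d_R < 1, the body is inside the Roche limit.

inside; d/d_R ≈ 0.837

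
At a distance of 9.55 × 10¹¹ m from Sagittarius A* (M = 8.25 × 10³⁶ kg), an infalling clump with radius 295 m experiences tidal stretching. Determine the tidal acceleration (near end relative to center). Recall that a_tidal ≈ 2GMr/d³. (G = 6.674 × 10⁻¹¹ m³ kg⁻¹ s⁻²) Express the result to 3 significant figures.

3.73 × 10⁻⁷ m/s²

Δg = 2GMr/d³
   = 2 × (6.674 × 10⁻¹¹) × (8.25 × 10³⁶) × (295) / (9.55 × 10¹¹)³
   = 3.73 × 10⁻⁷ m/s²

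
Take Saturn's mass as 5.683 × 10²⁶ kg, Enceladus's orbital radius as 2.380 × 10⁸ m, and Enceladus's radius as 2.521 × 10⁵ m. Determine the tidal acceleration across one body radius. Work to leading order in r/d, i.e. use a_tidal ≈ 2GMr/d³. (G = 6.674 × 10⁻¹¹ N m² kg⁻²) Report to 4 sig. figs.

The tidal stretch is the gradient of GM/d² times the body's extent r, hence the 1/d³ dependence.
Δg = 2GMr/d³
   = 2 × (6.674 × 10⁻¹¹) × (5.683 × 10²⁶) × (2.521 × 10⁵) / (2.380 × 10⁸)³
   = 1.419 × 10⁻³ m/s²

1.419 × 10⁻³ m/s²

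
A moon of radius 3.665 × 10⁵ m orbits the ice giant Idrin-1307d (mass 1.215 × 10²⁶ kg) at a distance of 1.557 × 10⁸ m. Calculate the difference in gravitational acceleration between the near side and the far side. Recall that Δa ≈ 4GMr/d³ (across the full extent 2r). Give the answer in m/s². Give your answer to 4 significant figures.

The field gradient is 2GM/d³; across the full diameter 2r the difference is 4GMr/d³.
a_tidal = 4GMr/d³
        = 4 × (6.674 × 10⁻¹¹) × (1.215 × 10²⁶) × (3.665 × 10⁵) / (1.557 × 10⁸)³
        = 3.149 × 10⁻³ m/s²

3.149 × 10⁻³ m/s²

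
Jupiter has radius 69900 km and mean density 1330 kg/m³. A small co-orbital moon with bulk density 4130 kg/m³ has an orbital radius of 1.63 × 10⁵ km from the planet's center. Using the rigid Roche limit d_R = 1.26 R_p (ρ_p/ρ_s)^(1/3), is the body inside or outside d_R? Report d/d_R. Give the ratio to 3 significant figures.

outside; d/d_R ≈ 2.70

d_R = 1.26 × (69900 km) × (1330/4130)^(1/3) = 60370 km
d/d_R = (1.63 × 10⁵) / (60370) = 2.70
Since d/d_R > 1, the body is outside the Roche limit.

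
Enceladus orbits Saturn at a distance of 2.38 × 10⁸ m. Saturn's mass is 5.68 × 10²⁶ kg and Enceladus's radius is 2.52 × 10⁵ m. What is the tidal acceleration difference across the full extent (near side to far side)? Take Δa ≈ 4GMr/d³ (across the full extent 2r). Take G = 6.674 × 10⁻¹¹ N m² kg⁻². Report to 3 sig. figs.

2.83 × 10⁻³ m/s²

Near-to-far spans 2r, so the tidal difference is twice the near-to-center value: 4GMr/d³.
a_tidal = 4GMr/d³
        = 4 × (6.674 × 10⁻¹¹) × (5.68 × 10²⁶) × (2.52 × 10⁵) / (2.38 × 10⁸)³
        = 2.83 × 10⁻³ m/s²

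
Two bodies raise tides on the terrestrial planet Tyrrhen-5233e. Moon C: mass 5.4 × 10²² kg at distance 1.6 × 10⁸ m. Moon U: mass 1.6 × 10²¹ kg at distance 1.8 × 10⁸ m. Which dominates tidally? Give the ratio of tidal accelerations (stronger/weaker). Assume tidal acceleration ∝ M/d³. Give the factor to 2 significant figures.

The tide-raising term goes as M/d³ (the gradient of a 1/d² field).
Moon C: (5.4 × 10²²) / (1.6 × 10⁸)³ = 1.318 × 10⁻²
Moon U: (1.6 × 10²¹) / (1.8 × 10⁸)³ = 2.743 × 10⁻⁴
Ratio (larger/smaller) = 48

Moon C, by a factor of ≈ 48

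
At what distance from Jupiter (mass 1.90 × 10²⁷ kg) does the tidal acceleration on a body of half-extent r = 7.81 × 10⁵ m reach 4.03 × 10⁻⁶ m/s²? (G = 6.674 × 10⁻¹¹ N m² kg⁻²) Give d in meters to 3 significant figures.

3.66 × 10⁹ m

2GMr/d³ = a_tidal  ⇒  d = (2GMr / a_tidal)^(1/3)
d = (2 × 6.674×10⁻¹¹ × (1.90 × 10²⁷) × (7.81 × 10⁵) / (4.03 × 10⁻⁶))^(1/3)
  = 3.66 × 10⁹ m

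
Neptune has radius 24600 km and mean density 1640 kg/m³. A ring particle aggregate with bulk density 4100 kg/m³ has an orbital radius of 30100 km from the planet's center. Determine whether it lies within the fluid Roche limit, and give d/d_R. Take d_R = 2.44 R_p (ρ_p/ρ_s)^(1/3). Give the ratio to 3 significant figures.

inside; d/d_R ≈ 0.681

d_R = 2.44 × (24600 km) × (1640/4100)^(1/3) = 44230 km
d/d_R = (30100) / (44230) = 0.681
Since d/d_R < 1, the body is inside the Roche limit.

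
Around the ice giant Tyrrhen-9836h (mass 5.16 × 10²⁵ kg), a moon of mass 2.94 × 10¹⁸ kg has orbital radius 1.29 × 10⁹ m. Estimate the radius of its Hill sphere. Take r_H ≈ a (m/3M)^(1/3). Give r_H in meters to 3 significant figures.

3.44 × 10⁶ m

r_H ≈ a (m/3M)^(1/3)
    = (1.29 × 10⁹) × (2.94 × 10¹⁸ / (3 × 5.16 × 10²⁵))^(1/3)
    = 3.44 × 10⁶ m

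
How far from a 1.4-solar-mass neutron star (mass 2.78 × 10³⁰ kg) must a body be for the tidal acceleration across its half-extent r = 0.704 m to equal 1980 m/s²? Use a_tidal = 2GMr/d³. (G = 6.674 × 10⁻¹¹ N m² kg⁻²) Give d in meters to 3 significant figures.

2GMr/d³ = a_tidal  ⇒  d = (2GMr / a_tidal)^(1/3)
d = (2 × 6.674×10⁻¹¹ × (2.78 × 10³⁰) × (0.704) / (1980))^(1/3)
  = 5.09 × 10⁵ m

5.09 × 10⁵ m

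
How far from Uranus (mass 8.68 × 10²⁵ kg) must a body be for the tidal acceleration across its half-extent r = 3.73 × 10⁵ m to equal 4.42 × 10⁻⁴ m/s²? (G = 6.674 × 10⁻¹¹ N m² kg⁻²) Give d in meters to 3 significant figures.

2GMr/d³ = a_tidal  ⇒  d = (2GMr / a_tidal)^(1/3)
d = (2 × 6.674×10⁻¹¹ × (8.68 × 10²⁵) × (3.73 × 10⁵) / (4.42 × 10⁻⁴))^(1/3)
  = 2.14 × 10⁸ m

2.14 × 10⁸ m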